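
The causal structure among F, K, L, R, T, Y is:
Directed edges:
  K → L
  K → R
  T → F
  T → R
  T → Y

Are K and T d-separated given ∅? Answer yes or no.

Bayes-Ball from K | ∅ reaches {L,R}.
T ∉ reach(K|∅) ⇒ K ⊥ T | ∅.

Yes — K ⊥ T | ∅.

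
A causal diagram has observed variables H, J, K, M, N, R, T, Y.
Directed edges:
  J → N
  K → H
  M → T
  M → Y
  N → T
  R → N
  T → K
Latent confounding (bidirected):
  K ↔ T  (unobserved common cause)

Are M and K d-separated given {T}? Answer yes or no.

No — M and K are d-connected given {T}.

Bayes-Ball from M | {T} reaches {H,J,K,N,R,Y}.
K ∈ reach(M|{T}) ⇒ M ⊥̸ K | {T}.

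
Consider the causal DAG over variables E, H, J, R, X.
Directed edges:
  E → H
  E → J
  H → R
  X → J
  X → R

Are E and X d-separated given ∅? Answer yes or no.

Bayes-Ball from E | ∅ reaches {H,J,R}.
X ∉ reach(E|∅) ⇒ E ⊥ X | ∅.

Yes — E ⊥ X | ∅.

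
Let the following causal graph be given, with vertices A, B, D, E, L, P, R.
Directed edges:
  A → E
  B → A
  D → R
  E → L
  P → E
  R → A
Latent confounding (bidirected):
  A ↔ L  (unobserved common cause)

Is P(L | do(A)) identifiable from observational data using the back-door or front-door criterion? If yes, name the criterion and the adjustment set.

P(L|do(A)): frontdoor, adjust for {E}.

desc(A)\{A}={E,L}; candidates ⊆ {B,D,P,R}.
A↔L: latent back-door arc(s) into A.
size 0: {}; under {} A still reaches {B,D,L,R} ∋ L.
size 1: {B}, {D}, {P} …(+1); under {B} A still reaches {D,L,R} ∋ L.
size 2: {B,D}, {B,P}, {B,R} …(+3); under {B,D} A still reaches {L,R} ∋ L.
A↔L cannot be blocked by any observed set — no back-door set.
{E}: (i) intercepts every directed A→L path; (ii) no back-door A→{E}; (iii) {A} blocks every back-door {E}→L. Front-door holds.
P(L|do(A)) = Σ_{E} P(E|A) Σ_{A'} P(L|E,A')P(A').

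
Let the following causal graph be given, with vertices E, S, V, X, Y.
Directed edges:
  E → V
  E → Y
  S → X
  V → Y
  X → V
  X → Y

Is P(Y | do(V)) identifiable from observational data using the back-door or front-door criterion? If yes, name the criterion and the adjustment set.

desc(V)\{V}={Y}; candidates ⊆ {E,S,X}.
size 0: {}; under {} V still reaches {E,S,X,Y} ∋ Y.
size 1: {E}, {S}, {X}; under {E} V still reaches {S,X,Y} ∋ Y.
{E,X}: V⊥Y given {E,X} in G with V→· removed — back-door holds.
P(Y|do(V)) = Σ_{E,X} P(Y|V,E,X)·P(E,X).

P(Y|do(V)): backdoor, adjust for {E, X}.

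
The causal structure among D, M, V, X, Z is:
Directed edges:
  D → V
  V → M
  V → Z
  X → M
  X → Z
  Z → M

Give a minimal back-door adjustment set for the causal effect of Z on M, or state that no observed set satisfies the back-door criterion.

Z→M: minimal back-door set {V, X}.

desc(Z)\{Z}={M}; candidates ⊆ {D,V,X}.
size 0: {}; under {} Z still reaches {D,M,V,X} ∋ M.
size 1: {D}, {V}, {X}; under {D} Z still reaches {M,V,X} ∋ M.
{V,X}: Z⊥M given {V,X} in G with Z→· removed — back-door holds.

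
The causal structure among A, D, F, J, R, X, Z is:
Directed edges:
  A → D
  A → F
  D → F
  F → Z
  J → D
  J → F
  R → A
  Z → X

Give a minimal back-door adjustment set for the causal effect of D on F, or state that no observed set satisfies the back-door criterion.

D→F: minimal back-door set {A, J}.

desc(D)\{D}={F,X,Z}; candidates ⊆ {A,J,R}.
size 0: {}; under {} D still reaches {A,F,J,R,X,Z} ∋ F.
size 1: {A}, {J}, {R}; under {A} D still reaches {F,J,X,Z} ∋ F.
{A,J}: D⊥F given {A,J} in G with D→· removed — back-door holds.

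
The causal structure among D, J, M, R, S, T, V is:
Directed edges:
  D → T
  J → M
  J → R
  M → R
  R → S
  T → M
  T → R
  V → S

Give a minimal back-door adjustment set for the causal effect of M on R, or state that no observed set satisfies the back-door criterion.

desc(M)\{M}={R,S}; candidates ⊆ {D,J,T,V}.
size 0: {}; under {} M still reaches {D,J,R,S,T} ∋ R.
size 1: {D}, {J}, {T} …(+1); under {D} M still reaches {J,R,S,T} ∋ R.
{J,T}: M⊥R given {J,T} in G with M→· removed — back-door holds.

M→R: minimal back-door set {J, T}.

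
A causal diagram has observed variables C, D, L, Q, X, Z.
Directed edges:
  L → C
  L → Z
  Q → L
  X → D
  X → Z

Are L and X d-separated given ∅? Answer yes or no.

Bayes-Ball from L | ∅ reaches {C,Q,Z}.
X ∉ reach(L|∅) ⇒ L ⊥ X | ∅.

Yes — L ⊥ X | ∅.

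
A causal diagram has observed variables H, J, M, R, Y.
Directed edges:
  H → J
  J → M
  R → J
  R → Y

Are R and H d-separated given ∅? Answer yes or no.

Yes — R ⊥ H | ∅.

Bayes-Ball from R | ∅ reaches {J,M,Y}.
H ∉ reach(R|∅) ⇒ R ⊥ H | ∅.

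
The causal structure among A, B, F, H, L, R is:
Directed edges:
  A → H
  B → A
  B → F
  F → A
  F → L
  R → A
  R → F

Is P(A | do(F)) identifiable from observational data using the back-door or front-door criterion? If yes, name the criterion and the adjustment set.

desc(F)\{F}={A,H,L}; candidates ⊆ {B,R}.
size 0: {}; under {} F still reaches {A,B,H,R} ∋ A.
size 1: {B}, {R}; under {B} F still reaches {A,H,R} ∋ A.
{B,R}: F⊥A given {B,R} in G with F→· removed — back-door holds.
P(A|do(F)) = Σ_{B,R} P(A|F,B,R)·P(B,R).

P(A|do(F)): backdoor, adjust for {B, R}.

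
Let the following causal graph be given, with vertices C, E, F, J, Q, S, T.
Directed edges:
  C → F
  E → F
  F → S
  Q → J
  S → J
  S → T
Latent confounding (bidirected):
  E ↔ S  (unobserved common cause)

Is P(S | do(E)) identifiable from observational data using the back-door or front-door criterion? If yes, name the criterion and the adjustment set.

desc(E)\{E}={F,J,S,T}; candidates ⊆ {C,Q}.
E↔S: latent back-door arc(s) into E.
size 0: {}; under {} E still reaches {J,S,T} ∋ S.
size 1: {C}, {Q}; under {C} E still reaches {J,S,T} ∋ S.
size 2: {C,Q}; under {C,Q} E still reaches {J,S,T} ∋ S.
E↔S cannot be blocked by any observed set — no back-door set.
{F}: (i) intercepts every directed E→S path; (ii) no back-door E→{F}; (iii) {E} blocks every back-door {F}→S. Front-door holds.
P(S|do(E)) = Σ_{F} P(F|E) Σ_{E'} P(S|F,E')P(E').

P(S|do(E)): frontdoor, adjust for {F}.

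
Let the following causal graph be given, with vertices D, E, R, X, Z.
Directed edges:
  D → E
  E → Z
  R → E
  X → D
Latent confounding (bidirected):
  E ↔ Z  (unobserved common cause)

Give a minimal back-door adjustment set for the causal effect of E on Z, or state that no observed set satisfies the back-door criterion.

E→Z: no observed back-door set.

desc(E)\{E}={Z}; candidates ⊆ {D,R,X}.
E↔Z: latent back-door arc(s) into E.
size 0: {}; under {} E still reaches {D,R,X,Z} ∋ Z.
size 1: {D}, {R}, {X}; under {D} E still reaches {R,Z} ∋ Z.
size 2: {D,R}, {D,X}, {R,X}; under {D,R} E still reaches {Z} ∋ Z.
E↔Z cannot be blocked by any observed set — no back-door set.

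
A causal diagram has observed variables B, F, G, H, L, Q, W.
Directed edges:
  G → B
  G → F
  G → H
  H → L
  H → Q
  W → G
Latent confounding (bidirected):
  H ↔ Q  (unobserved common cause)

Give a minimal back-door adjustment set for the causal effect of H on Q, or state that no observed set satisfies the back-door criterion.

H→Q: no observed back-door set.

desc(H)\{H}={L,Q}; candidates ⊆ {B,F,G,W}.
H↔Q: latent back-door arc(s) into H.
size 0: {}; under {} H still reaches {B,F,G,Q,W} ∋ Q.
size 1: {B}, {F}, {G} …(+1); under {B} H still reaches {F,G,Q,W} ∋ Q.
size 2: {B,F}, {B,G}, {B,W} …(+3); under {B,F} H still reaches {G,Q,W} ∋ Q.
H↔Q cannot be blocked by any observed set — no back-door set.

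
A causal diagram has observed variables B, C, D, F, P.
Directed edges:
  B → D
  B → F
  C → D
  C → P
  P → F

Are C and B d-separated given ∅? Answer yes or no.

Bayes-Ball from C | ∅ reaches {D,F,P}.
B ∉ reach(C|∅) ⇒ C ⊥ B | ∅.

Yes — C ⊥ B | ∅.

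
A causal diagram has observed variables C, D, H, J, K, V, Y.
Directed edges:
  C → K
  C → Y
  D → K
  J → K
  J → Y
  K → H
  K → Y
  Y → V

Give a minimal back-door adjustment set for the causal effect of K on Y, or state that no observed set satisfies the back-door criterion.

K→Y: minimal back-door set {C, J}.

desc(K)\{K}={H,V,Y}; candidates ⊆ {C,D,J}.
size 0: {}; under {} K still reaches {C,D,J,V,Y} ∋ Y.
size 1: {C}, {D}, {J}; under {C} K still reaches {D,J,V,Y} ∋ Y.
{C,J}: K⊥Y given {C,J} in G with K→· removed — back-door holds.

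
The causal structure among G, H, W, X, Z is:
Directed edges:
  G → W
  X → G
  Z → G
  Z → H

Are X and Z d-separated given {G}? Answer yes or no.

No — X and Z are d-connected given {G}.

Bayes-Ball from X | {G} reaches {H,Z}.
Z ∈ reach(X|{G}) ⇒ X ⊥̸ Z | {G}.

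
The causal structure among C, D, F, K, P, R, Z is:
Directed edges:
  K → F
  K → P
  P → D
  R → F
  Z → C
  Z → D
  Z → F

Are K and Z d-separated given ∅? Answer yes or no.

Bayes-Ball from K | ∅ reaches {D,F,P}.
Z ∉ reach(K|∅) ⇒ K ⊥ Z | ∅.

Yes — K ⊥ Z | ∅.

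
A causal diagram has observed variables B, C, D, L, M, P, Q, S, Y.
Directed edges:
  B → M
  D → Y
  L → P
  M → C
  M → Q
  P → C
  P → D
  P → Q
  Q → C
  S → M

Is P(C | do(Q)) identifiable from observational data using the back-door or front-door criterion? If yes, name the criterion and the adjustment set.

desc(Q)\{Q}={C}; candidates ⊆ {B,D,L,M,P,S,Y}.
size 0: {}; under {} Q still reaches {B,C,D,L,M,P,S,Y} ∋ C.
size 1: {B}, {D}, {L} …(+4); under {B} Q still reaches {C,D,L,M,P,S,Y} ∋ C.
{M,P}: Q⊥C given {M,P} in G with Q→· removed — back-door holds.
P(C|do(Q)) = Σ_{M,P} P(C|Q,M,P)·P(M,P).

P(C|do(Q)): backdoor, adjust for {M, P}.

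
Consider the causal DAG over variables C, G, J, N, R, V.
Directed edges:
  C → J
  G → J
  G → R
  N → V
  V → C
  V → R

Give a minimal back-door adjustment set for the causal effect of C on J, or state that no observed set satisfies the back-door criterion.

C→J: minimal back-door set ∅.

desc(C)\{C}={J}; candidates ⊆ {G,N,R,V}.
∅: C⊥J given ∅ in G with C→· removed — back-door holds.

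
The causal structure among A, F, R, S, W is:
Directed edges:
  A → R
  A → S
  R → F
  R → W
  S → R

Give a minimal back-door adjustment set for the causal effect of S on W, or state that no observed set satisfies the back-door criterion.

desc(S)\{S}={F,R,W}; candidates ⊆ {A}.
size 0: {}; under {} S still reaches {A,F,R,W} ∋ W.
{A}: S⊥W given {A} in G with S→· removed — back-door holds.

S→W: minimal back-door set {A}.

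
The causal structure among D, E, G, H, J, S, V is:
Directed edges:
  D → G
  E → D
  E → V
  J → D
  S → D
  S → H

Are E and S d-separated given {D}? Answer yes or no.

Bayes-Ball from E | {D} reaches {H,J,S,V}.
S ∈ reach(E|{D}) ⇒ E ⊥̸ S | {D}.

No — E and S are d-connected given {D}.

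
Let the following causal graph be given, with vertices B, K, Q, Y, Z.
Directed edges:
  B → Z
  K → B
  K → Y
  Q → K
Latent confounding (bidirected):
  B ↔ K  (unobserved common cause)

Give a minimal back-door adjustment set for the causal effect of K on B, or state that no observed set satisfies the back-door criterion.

desc(K)\{K}={B,Y,Z}; candidates ⊆ {Q}.
K↔B: latent back-door arc(s) into K.
size 0: {}; under {} K still reaches {B,Q,Z} ∋ B.
size 1: {Q}; under {Q} K still reaches {B,Z} ∋ B.
K↔B cannot be blocked by any observed set — no back-door set.

K→B: no observed back-door set.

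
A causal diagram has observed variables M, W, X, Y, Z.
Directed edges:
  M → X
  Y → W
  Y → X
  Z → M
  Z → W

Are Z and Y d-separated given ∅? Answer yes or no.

Yes — Z ⊥ Y | ∅.

Bayes-Ball from Z | ∅ reaches {M,W,X}.
Y ∉ reach(Z|∅) ⇒ Z ⊥ Y | ∅.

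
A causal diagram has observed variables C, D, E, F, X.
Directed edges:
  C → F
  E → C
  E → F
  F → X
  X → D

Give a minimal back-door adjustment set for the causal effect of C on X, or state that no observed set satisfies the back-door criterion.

desc(C)\{C}={D,F,X}; candidates ⊆ {E}.
size 0: {}; under {} C still reaches {D,E,F,X} ∋ X.
{E}: C⊥X given {E} in G with C→· removed — back-door holds.

C→X: minimal back-door set {E}.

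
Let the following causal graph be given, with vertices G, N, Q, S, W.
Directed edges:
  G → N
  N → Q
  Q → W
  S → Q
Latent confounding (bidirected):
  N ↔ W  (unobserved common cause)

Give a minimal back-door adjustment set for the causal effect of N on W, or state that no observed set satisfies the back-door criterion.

N→W: no observed back-door set.

desc(N)\{N}={Q,W}; candidates ⊆ {G,S}.
N↔W: latent back-door arc(s) into N.
size 0: {}; under {} N still reaches {G,W} ∋ W.
size 1: {G}, {S}; under {G} N still reaches {W} ∋ W.
size 2: {G,S}; under {G,S} N still reaches {W} ∋ W.
N↔W cannot be blocked by any observed set — no back-door set.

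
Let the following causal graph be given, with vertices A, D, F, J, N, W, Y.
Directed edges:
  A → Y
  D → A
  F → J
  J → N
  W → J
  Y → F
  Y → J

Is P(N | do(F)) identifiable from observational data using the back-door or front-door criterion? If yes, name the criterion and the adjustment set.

P(N|do(F)): backdoor, adjust for {Y}.

desc(F)\{F}={J,N}; candidates ⊆ {A,D,W,Y}.
size 0: {}; under {} F still reaches {A,D,J,N,Y} ∋ N.
{Y}: F⊥N given {Y} in G with F→· removed — back-door holds.
P(N|do(F)) = Σ_{Y} P(N|F,Y)·P(Y).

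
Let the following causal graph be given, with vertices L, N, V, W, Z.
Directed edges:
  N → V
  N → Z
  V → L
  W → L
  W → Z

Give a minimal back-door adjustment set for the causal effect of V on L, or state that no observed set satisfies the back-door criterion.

V→L: minimal back-door set ∅.

desc(V)\{V}={L}; candidates ⊆ {N,W,Z}.
∅: V⊥L given ∅ in G with V→· removed — back-door holds.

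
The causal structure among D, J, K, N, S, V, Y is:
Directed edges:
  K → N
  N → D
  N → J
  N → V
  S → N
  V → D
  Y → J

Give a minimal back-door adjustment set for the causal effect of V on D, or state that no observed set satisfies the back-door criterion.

V→D: minimal back-door set {N}.

desc(V)\{V}={D}; candidates ⊆ {J,K,N,S,Y}.
size 0: {}; under {} V still reaches {D,J,K,N,S} ∋ D.
{N}: V⊥D given {N} in G with V→· removed — back-door holds.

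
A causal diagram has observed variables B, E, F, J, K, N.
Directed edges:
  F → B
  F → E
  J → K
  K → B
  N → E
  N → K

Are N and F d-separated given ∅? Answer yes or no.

Yes — N ⊥ F | ∅.

Bayes-Ball from N | ∅ reaches {B,E,K}.
F ∉ reach(N|∅) ⇒ N ⊥ F | ∅.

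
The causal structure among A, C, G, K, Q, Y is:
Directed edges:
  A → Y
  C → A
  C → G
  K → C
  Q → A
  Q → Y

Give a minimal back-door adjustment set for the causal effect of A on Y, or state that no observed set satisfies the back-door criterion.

desc(A)\{A}={Y}; candidates ⊆ {C,G,K,Q}.
size 0: {}; under {} A still reaches {C,G,K,Q,Y} ∋ Y.
{Q}: A⊥Y given {Q} in G with A→· removed — back-door holds.

A→Y: minimal back-door set {Q}.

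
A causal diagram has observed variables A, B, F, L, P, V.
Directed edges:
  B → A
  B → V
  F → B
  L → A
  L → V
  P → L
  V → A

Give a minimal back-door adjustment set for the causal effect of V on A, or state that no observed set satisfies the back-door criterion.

V→A: minimal back-door set {B, L}.

desc(V)\{V}={A}; candidates ⊆ {B,F,L,P}.
size 0: {}; under {} V still reaches {A,B,F,L,P} ∋ A.
size 1: {B}, {F}, {L} …(+1); under {B} V still reaches {A,L,P} ∋ A.
{B,L}: V⊥A given {B,L} in G with V→· removed — back-door holds.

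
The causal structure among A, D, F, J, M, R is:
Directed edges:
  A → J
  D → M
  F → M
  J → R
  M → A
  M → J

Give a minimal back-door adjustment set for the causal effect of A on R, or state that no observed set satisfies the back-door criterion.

A→R: minimal back-door set {M}.

desc(A)\{A}={J,R}; candidates ⊆ {D,F,M}.
size 0: {}; under {} A still reaches {D,F,J,M,R} ∋ R.
{M}: A⊥R given {M} in G with A→· removed — back-door holds.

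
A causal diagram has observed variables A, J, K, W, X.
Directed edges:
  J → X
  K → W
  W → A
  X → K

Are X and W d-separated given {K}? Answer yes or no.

Yes — X ⊥ W | {K}.

Bayes-Ball from X | {K} reaches {J}.
W ∉ reach(X|{K}) ⇒ X ⊥ W | {K}.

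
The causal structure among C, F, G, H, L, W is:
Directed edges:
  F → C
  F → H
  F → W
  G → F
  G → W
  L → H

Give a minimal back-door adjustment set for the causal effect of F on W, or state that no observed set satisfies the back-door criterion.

desc(F)\{F}={C,H,W}; candidates ⊆ {G,L}.
size 0: {}; under {} F still reaches {G,W} ∋ W.
{G}: F⊥W given {G} in G with F→· removed — back-door holds.

F→W: minimal back-door set {G}.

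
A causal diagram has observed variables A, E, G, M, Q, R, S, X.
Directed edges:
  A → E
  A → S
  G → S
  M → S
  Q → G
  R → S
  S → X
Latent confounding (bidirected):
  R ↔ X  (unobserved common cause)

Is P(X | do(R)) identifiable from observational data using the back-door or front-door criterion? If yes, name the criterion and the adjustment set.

desc(R)\{R}={S,X}; candidates ⊆ {A,E,G,M,Q}.
R↔X: latent back-door arc(s) into R.
size 0: {}; under {} R still reaches {X} ∋ X.
size 1: {A}, {E}, {G} …(+2); under {A} R still reaches {X} ∋ X.
size 2: {A,E}, {A,G}, {A,M} …(+7); under {A,E} R still reaches {X} ∋ X.
R↔X cannot be blocked by any observed set — no back-door set.
{S}: (i) intercepts every directed R→X path; (ii) no back-door R→{S}; (iii) {R} blocks every back-door {S}→X. Front-door holds.
P(X|do(R)) = Σ_{S} P(S|R) Σ_{R'} P(X|S,R')P(R').

P(X|do(R)): frontdoor, adjust for {S}.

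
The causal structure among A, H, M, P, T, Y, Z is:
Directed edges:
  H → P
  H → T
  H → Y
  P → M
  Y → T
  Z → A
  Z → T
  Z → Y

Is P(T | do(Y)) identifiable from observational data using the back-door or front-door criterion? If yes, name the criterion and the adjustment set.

desc(Y)\{Y}={T}; candidates ⊆ {A,H,M,P,Z}.
size 0: {}; under {} Y still reaches {A,H,M,P,T,Z} ∋ T.
size 1: {A}, {H}, {M} …(+2); under {A} Y still reaches {H,M,P,T,Z} ∋ T.
{H,Z}: Y⊥T given {H,Z} in G with Y→· removed — back-door holds.
P(T|do(Y)) = Σ_{H,Z} P(T|Y,H,Z)·P(H,Z).

P(T|do(Y)): backdoor, adjust for {H, Z}.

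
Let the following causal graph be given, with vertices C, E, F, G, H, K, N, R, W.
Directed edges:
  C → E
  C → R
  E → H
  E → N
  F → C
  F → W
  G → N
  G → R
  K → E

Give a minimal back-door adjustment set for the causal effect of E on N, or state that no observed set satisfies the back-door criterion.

E→N: minimal back-door set ∅.

desc(E)\{E}={H,N}; candidates ⊆ {C,F,G,K,R,W}.
∅: E⊥N given ∅ in G with E→· removed — back-door holds.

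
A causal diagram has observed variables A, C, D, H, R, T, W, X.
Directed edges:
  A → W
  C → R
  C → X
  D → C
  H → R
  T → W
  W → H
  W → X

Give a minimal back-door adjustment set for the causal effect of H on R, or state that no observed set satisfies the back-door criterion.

H→R: minimal back-door set ∅.

desc(H)\{H}={R}; candidates ⊆ {A,C,D,T,W,X}.
∅: H⊥R given ∅ in G with H→· removed — back-door holds.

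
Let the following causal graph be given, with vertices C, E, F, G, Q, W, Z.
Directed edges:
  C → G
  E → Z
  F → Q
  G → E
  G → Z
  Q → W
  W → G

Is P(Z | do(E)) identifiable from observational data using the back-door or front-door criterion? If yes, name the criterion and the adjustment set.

desc(E)\{E}={Z}; candidates ⊆ {C,F,G,Q,W}.
size 0: {}; under {} E still reaches {C,F,G,Q,W,Z} ∋ Z.
{G}: E⊥Z given {G} in G with E→· removed — back-door holds.
P(Z|do(E)) = Σ_{G} P(Z|E,G)·P(G).

P(Z|do(E)): backdoor, adjust for {G}.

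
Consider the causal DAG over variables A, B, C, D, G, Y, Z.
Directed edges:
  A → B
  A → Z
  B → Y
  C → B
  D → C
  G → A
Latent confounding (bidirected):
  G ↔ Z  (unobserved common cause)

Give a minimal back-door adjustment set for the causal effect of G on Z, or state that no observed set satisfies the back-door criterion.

G→Z: no observed back-door set.

desc(G)\{G}={A,B,Y,Z}; candidates ⊆ {C,D}.
G↔Z: latent back-door arc(s) into G.
size 0: {}; under {} G still reaches {Z} ∋ Z.
size 1: {C}, {D}; under {C} G still reaches {Z} ∋ Z.
size 2: {C,D}; under {C,D} G still reaches {Z} ∋ Z.
G↔Z cannot be blocked by any observed set — no back-door set.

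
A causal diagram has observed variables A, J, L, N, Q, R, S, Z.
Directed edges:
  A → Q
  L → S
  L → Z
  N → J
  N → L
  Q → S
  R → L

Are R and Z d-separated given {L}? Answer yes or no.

Yes — R ⊥ Z | {L}.

Bayes-Ball from R | {L} reaches {J,N}.
Z ∉ reach(R|{L}) ⇒ R ⊥ Z | {L}.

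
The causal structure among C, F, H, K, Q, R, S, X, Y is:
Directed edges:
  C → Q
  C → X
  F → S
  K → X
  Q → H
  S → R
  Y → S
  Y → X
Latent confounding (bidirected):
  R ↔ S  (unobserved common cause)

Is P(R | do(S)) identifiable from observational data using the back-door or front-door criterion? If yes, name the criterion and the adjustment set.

P(R|do(S)): not identifiable (no BD/FD set).

desc(S)\{S}={R}; candidates ⊆ {C,F,H,K,Q,X,Y}.
S↔R: latent back-door arc(s) into S.
size 0: {}; under {} S still reaches {F,R,X,Y} ∋ R.
size 1: {C}, {F}, {H} …(+4); under {C} S still reaches {F,R,X,Y} ∋ R.
size 2: {C,F}, {C,H}, {C,K} …(+18); under {C,F} S still reaches {R,X,Y} ∋ R.
S↔R cannot be blocked by any observed set — no back-door set.
No mediator lies on a directed S→…→R path.
Neither criterion identifies P(R|do(S)) in this graph.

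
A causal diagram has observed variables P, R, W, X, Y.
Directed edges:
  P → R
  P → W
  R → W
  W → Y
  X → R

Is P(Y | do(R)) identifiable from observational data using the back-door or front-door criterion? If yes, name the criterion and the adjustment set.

P(Y|do(R)): backdoor, adjust for {P}.

desc(R)\{R}={W,Y}; candidates ⊆ {P,X}.
size 0: {}; under {} R still reaches {P,W,X,Y} ∋ Y.
{P}: R⊥Y given {P} in G with R→· removed — back-door holds.
P(Y|do(R)) = Σ_{P} P(Y|R,P)·P(P).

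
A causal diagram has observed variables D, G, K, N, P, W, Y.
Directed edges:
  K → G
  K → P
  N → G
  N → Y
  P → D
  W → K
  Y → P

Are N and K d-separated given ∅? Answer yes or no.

Bayes-Ball from N | ∅ reaches {D,G,P,Y}.
K ∉ reach(N|∅) ⇒ N ⊥ K | ∅.

Yes — N ⊥ K | ∅.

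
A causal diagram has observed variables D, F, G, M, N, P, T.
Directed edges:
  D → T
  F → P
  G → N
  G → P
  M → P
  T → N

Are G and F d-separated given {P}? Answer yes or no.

Bayes-Ball from G | {P} reaches {F,M,N}.
F ∈ reach(G|{P}) ⇒ G ⊥̸ F | {P}.

No — G and F are d-connected given {P}.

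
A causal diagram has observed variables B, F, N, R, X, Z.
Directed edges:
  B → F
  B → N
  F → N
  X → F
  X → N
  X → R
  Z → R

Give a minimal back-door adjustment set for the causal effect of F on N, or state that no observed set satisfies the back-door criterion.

desc(F)\{F}={N}; candidates ⊆ {B,R,X,Z}.
size 0: {}; under {} F still reaches {B,N,R,X} ∋ N.
size 1: {B}, {R}, {X} …(+1); under {B} F still reaches {N,R,X} ∋ N.
{B,X}: F⊥N given {B,X} in G with F→· removed — back-door holds.

F→N: minimal back-door set {B, X}.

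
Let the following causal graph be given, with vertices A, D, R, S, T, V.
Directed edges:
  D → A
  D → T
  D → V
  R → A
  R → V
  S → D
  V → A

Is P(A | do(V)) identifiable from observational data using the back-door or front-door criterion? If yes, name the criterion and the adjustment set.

desc(V)\{V}={A}; candidates ⊆ {D,R,S,T}.
size 0: {}; under {} V still reaches {A,D,R,S,T} ∋ A.
size 1: {D}, {R}, {S} …(+1); under {D} V still reaches {A,R} ∋ A.
{D,R}: V⊥A given {D,R} in G with V→· removed — back-door holds.
P(A|do(V)) = Σ_{D,R} P(A|V,D,R)·P(D,R).

P(A|do(V)): backdoor, adjust for {D, R}.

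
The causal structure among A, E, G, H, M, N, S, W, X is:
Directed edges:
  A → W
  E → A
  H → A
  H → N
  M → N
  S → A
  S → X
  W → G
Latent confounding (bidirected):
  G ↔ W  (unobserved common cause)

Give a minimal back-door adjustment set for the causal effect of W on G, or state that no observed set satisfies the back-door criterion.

desc(W)\{W}={G}; candidates ⊆ {A,E,H,M,N,S,X}.
W↔G: latent back-door arc(s) into W.
size 0: {}; under {} W still reaches {A,E,G,H,N,S,X} ∋ G.
size 1: {A}, {E}, {H} …(+4); under {A} W still reaches {G} ∋ G.
size 2: {A,E}, {A,H}, {A,M} …(+18); under {A,E} W still reaches {G} ∋ G.
W↔G cannot be blocked by any observed set — no back-door set.

W→G: no observed back-door set.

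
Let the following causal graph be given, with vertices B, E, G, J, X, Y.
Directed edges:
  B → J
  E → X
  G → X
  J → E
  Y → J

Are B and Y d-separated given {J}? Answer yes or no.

Bayes-Ball from B | {J} reaches {Y}.
Y ∈ reach(B|{J}) ⇒ B ⊥̸ Y | {J}.

No — B and Y are d-connected given {J}.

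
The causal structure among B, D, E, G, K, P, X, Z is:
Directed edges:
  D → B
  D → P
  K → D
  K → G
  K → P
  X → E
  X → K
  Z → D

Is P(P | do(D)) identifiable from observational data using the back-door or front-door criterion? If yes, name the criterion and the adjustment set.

desc(D)\{D}={B,P}; candidates ⊆ {E,G,K,X,Z}.
size 0: {}; under {} D still reaches {E,G,K,P,X,Z} ∋ P.
{K}: D⊥P given {K} in G with D→· removed — back-door holds.
P(P|do(D)) = Σ_{K} P(P|D,K)·P(K).

P(P|do(D)): backdoor, adjust for {K}.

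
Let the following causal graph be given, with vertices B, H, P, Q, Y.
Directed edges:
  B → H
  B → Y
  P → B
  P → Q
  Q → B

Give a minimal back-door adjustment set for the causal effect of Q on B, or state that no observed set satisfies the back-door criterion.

desc(Q)\{Q}={B,H,Y}; candidates ⊆ {P}.
size 0: {}; under {} Q still reaches {B,H,P,Y} ∋ B.
{P}: Q⊥B given {P} in G with Q→· removed — back-door holds.

Q→B: minimal back-door set {P}.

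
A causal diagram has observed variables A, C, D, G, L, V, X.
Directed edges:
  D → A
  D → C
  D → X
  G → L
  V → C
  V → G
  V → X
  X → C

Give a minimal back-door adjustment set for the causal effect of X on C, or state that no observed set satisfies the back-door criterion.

X→C: minimal back-door set {D, V}.

desc(X)\{X}={C}; candidates ⊆ {A,D,G,L,V}.
size 0: {}; under {} X still reaches {A,C,D,G,L,V} ∋ C.
size 1: {A}, {D}, {G} …(+2); under {A} X still reaches {C,D,G,L,V} ∋ C.
{D,V}: X⊥C given {D,V} in G with X→· removed — back-door holds.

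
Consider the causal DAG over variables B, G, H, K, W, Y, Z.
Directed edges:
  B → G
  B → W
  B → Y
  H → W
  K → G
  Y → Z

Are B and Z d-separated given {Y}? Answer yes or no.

Yes — B ⊥ Z | {Y}.

Bayes-Ball from B | {Y} reaches {G,W}.
Z ∉ reach(B|{Y}) ⇒ B ⊥ Z | {Y}.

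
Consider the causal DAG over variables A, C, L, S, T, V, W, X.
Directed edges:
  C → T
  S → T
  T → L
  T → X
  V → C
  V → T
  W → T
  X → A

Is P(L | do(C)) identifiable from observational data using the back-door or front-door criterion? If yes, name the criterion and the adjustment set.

desc(C)\{C}={A,L,T,X}; candidates ⊆ {S,V,W}.
size 0: {}; under {} C still reaches {A,L,T,V,X} ∋ L.
{V}: C⊥L given {V} in G with C→· removed — back-door holds.
P(L|do(C)) = Σ_{V} P(L|C,V)·P(V).

P(L|do(C)): backdoor, adjust for {V}.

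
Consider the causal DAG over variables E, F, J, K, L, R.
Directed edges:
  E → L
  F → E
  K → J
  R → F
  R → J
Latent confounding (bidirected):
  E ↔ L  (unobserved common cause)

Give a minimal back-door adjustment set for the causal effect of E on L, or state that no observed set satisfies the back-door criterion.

E→L: no observed back-door set.

desc(E)\{E}={L}; candidates ⊆ {F,J,K,R}.
E↔L: latent back-door arc(s) into E.
size 0: {}; under {} E still reaches {F,J,L,R} ∋ L.
size 1: {F}, {J}, {K} …(+1); under {F} E still reaches {L} ∋ L.
size 2: {F,J}, {F,K}, {F,R} …(+3); under {F,J} E still reaches {L} ∋ L.
E↔L cannot be blocked by any observed set — no back-door set.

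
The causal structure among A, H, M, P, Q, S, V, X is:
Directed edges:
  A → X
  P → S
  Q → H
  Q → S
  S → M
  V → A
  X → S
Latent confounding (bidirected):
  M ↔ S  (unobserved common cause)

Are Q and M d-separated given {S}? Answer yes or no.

No — Q and M are d-connected given {S}.

Bayes-Ball from Q | {S} reaches {A,H,M,P,V,X}.
M ∈ reach(Q|{S}) ⇒ Q ⊥̸ M | {S}.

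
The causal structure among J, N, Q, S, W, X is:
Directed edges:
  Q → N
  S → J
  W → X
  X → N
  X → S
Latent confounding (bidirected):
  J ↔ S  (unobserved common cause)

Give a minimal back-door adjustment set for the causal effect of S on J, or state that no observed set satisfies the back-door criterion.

desc(S)\{S}={J}; candidates ⊆ {N,Q,W,X}.
S↔J: latent back-door arc(s) into S.
size 0: {}; under {} S still reaches {J,N,W,X} ∋ J.
size 1: {N}, {Q}, {W} …(+1); under {N} S still reaches {J,Q,W,X} ∋ J.
size 2: {N,Q}, {N,W}, {N,X} …(+3); under {N,Q} S still reaches {J,W,X} ∋ J.
S↔J cannot be blocked by any observed set — no back-door set.

S→J: no observed back-door set.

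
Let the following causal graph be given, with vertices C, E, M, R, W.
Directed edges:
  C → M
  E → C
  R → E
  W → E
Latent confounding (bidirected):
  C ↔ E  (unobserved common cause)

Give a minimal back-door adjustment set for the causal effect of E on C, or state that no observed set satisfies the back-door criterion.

desc(E)\{E}={C,M}; candidates ⊆ {R,W}.
E↔C: latent back-door arc(s) into E.
size 0: {}; under {} E still reaches {C,M,R,W} ∋ C.
size 1: {R}, {W}; under {R} E still reaches {C,M,W} ∋ C.
size 2: {R,W}; under {R,W} E still reaches {C,M} ∋ C.
E↔C cannot be blocked by any observed set — no back-door set.

E→C: no observed back-door set.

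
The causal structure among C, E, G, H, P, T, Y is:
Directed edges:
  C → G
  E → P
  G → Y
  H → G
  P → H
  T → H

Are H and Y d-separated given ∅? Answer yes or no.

No — H and Y are d-connected given ∅.

Bayes-Ball from H | ∅ reaches {E,G,P,T,Y}.
Y ∈ reach(H|∅) ⇒ H ⊥̸ Y | ∅.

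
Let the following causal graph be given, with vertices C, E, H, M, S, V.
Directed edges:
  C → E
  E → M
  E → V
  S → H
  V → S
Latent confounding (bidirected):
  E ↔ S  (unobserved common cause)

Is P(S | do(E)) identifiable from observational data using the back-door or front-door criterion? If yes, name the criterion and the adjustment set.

P(S|do(E)): frontdoor, adjust for {V}.

desc(E)\{E}={H,M,S,V}; candidates ⊆ {C}.
E↔S: latent back-door arc(s) into E.
size 0: {}; under {} E still reaches {C,H,S} ∋ S.
size 1: {C}; under {C} E still reaches {H,S} ∋ S.
E↔S cannot be blocked by any observed set — no back-door set.
{V}: (i) intercepts every directed E→S path; (ii) no back-door E→{V}; (iii) {E} blocks every back-door {V}→S. Front-door holds.
P(S|do(E)) = Σ_{V} P(V|E) Σ_{E'} P(S|V,E')P(E').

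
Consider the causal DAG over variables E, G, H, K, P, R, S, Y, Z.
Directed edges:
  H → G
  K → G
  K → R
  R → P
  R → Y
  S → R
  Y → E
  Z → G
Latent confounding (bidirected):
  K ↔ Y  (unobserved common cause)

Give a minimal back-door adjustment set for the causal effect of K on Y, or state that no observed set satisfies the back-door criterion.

K→Y: no observed back-door set.

desc(K)\{K}={E,G,P,R,Y}; candidates ⊆ {H,S,Z}.
K↔Y: latent back-door arc(s) into K.
size 0: {}; under {} K still reaches {E,Y} ∋ Y.
size 1: {H}, {S}, {Z}; under {H} K still reaches {E,Y} ∋ Y.
size 2: {H,S}, {H,Z}, {S,Z}; under {H,S} K still reaches {E,Y} ∋ Y.
K↔Y cannot be blocked by any observed set — no back-door set.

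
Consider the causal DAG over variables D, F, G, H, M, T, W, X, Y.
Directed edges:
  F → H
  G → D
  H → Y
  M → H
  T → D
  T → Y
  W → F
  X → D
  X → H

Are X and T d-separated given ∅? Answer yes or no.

Bayes-Ball from X | ∅ reaches {D,H,Y}.
T ∉ reach(X|∅) ⇒ X ⊥ T | ∅.

Yes — X ⊥ T | ∅.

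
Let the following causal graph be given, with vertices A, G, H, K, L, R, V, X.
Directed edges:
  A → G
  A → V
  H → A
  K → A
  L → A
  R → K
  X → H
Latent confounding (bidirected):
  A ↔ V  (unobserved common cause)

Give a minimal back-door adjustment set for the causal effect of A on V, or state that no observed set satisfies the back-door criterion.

A→V: no observed back-door set.

desc(A)\{A}={G,V}; candidates ⊆ {H,K,L,R,X}.
A↔V: latent back-door arc(s) into A.
size 0: {}; under {} A still reaches {H,K,L,R,V,X} ∋ V.
size 1: {H}, {K}, {L} …(+2); under {H} A still reaches {K,L,R,V} ∋ V.
size 2: {H,K}, {H,L}, {H,R} …(+7); under {H,K} A still reaches {L,V} ∋ V.
A↔V cannot be blocked by any observed set — no back-door set.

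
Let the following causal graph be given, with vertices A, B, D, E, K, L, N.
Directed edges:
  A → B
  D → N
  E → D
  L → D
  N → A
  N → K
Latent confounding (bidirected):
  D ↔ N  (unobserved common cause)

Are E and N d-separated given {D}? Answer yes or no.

No — E and N are d-connected given {D}.

Bayes-Ball from E | {D} reaches {A,B,K,L,N}.
N ∈ reach(E|{D}) ⇒ E ⊥̸ N | {D}.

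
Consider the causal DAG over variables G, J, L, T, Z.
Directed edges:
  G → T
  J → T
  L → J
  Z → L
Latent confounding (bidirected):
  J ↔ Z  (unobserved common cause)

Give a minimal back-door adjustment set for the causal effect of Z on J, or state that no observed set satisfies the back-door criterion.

Z→J: no observed back-door set.

desc(Z)\{Z}={J,L,T}; candidates ⊆ {G}.
Z↔J: latent back-door arc(s) into Z.
size 0: {}; under {} Z still reaches {J,T} ∋ J.
size 1: {G}; under {G} Z still reaches {J,T} ∋ J.
Z↔J cannot be blocked by any observed set — no back-door set.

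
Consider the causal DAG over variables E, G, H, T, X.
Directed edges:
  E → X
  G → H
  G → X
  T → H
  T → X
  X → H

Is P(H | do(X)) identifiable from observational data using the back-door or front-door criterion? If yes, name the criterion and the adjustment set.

desc(X)\{X}={H}; candidates ⊆ {E,G,T}.
size 0: {}; under {} X still reaches {E,G,H,T} ∋ H.
size 1: {E}, {G}, {T}; under {E} X still reaches {G,H,T} ∋ H.
{G,T}: X⊥H given {G,T} in G with X→· removed — back-door holds.
P(H|do(X)) = Σ_{G,T} P(H|X,G,T)·P(G,T).

P(H|do(X)): backdoor, adjust for {G, T}.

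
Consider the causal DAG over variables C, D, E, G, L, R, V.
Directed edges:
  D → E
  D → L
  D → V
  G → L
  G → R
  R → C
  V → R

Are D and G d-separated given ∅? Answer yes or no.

Yes — D ⊥ G | ∅.

Bayes-Ball from D | ∅ reaches {C,E,L,R,V}.
G ∉ reach(D|∅) ⇒ D ⊥ G | ∅.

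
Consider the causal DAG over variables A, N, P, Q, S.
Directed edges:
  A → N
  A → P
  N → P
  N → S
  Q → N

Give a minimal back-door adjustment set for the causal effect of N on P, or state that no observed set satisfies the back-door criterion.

desc(N)\{N}={P,S}; candidates ⊆ {A,Q}.
size 0: {}; under {} N still reaches {A,P,Q} ∋ P.
{A}: N⊥P given {A} in G with N→· removed — back-door holds.

N→P: minimal back-door set {A}.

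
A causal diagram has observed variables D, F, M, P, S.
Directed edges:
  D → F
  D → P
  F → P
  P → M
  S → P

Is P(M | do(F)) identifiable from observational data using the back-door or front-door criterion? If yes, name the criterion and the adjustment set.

P(M|do(F)): backdoor, adjust for {D}.

desc(F)\{F}={M,P}; candidates ⊆ {D,S}.
size 0: {}; under {} F still reaches {D,M,P} ∋ M.
{D}: F⊥M given {D} in G with F→· removed — back-door holds.
P(M|do(F)) = Σ_{D} P(M|F,D)·P(D).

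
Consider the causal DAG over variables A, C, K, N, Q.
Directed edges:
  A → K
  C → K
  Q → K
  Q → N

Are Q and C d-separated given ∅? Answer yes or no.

Yes — Q ⊥ C | ∅.

Bayes-Ball from Q | ∅ reaches {K,N}.
C ∉ reach(Q|∅) ⇒ Q ⊥ C | ∅.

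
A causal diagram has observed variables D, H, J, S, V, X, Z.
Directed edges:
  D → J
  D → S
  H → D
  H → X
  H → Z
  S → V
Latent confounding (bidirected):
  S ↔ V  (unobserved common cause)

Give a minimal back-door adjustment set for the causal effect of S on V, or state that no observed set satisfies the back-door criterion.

desc(S)\{S}={V}; candidates ⊆ {D,H,J,X,Z}.
S↔V: latent back-door arc(s) into S.
size 0: {}; under {} S still reaches {D,H,J,V,X,Z} ∋ V.
size 1: {D}, {H}, {J} …(+2); under {D} S still reaches {V} ∋ V.
size 2: {D,H}, {D,J}, {D,X} …(+7); under {D,H} S still reaches {V} ∋ V.
S↔V cannot be blocked by any observed set — no back-door set.

S→V: no observed back-door set.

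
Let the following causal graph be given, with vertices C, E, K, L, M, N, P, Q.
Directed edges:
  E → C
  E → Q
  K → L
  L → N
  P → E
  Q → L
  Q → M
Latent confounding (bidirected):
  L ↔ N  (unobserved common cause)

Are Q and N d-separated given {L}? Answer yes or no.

Bayes-Ball from Q | {L} reaches {C,E,K,M,N,P}.
N ∈ reach(Q|{L}) ⇒ Q ⊥̸ N | {L}.

No — Q and N are d-connected given {L}.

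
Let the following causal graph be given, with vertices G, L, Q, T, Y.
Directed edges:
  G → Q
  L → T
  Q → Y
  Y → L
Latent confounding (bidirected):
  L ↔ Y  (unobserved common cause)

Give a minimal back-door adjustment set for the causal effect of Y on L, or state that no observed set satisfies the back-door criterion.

desc(Y)\{Y}={L,T}; candidates ⊆ {G,Q}.
Y↔L: latent back-door arc(s) into Y.
size 0: {}; under {} Y still reaches {G,L,Q,T} ∋ L.
size 1: {G}, {Q}; under {G} Y still reaches {L,Q,T} ∋ L.
size 2: {G,Q}; under {G,Q} Y still reaches {L,T} ∋ L.
Y↔L cannot be blocked by any observed set — no back-door set.

Y→L: no observed back-door set.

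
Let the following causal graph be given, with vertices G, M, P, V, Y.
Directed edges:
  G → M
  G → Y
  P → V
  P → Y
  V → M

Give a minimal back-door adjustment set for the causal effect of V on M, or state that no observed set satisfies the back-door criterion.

V→M: minimal back-door set ∅.

desc(V)\{V}={M}; candidates ⊆ {G,P,Y}.
∅: V⊥M given ∅ in G with V→· removed — back-door holds.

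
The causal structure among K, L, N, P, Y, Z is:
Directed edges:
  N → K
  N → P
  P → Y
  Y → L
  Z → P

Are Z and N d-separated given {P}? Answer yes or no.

No — Z and N are d-connected given {P}.

Bayes-Ball from Z | {P} reaches {K,N}.
N ∈ reach(Z|{P}) ⇒ Z ⊥̸ N | {P}.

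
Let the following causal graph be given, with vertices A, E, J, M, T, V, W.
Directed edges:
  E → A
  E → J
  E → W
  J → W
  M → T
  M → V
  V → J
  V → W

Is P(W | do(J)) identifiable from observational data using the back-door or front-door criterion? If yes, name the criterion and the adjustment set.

P(W|do(J)): backdoor, adjust for {E, V}.

desc(J)\{J}={W}; candidates ⊆ {A,E,M,T,V}.
size 0: {}; under {} J still reaches {A,E,M,T,V,W} ∋ W.
size 1: {A}, {E}, {M} …(+2); under {A} J still reaches {E,M,T,V,W} ∋ W.
{E,V}: J⊥W given {E,V} in G with J→· removed — back-door holds.
P(W|do(J)) = Σ_{E,V} P(W|J,E,V)·P(E,V).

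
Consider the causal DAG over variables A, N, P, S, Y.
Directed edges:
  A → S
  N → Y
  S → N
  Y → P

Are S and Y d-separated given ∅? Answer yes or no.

Bayes-Ball from S | ∅ reaches {A,N,P,Y}.
Y ∈ reach(S|∅) ⇒ S ⊥̸ Y | ∅.

No — S and Y are d-connected given ∅.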